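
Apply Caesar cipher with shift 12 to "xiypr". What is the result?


Caesar cipher: shift "xiypr" by 12
  'x' (pos 23) + 12 = pos 9 = 'j'
  'i' (pos 8) + 12 = pos 20 = 'u'
  'y' (pos 24) + 12 = pos 10 = 'k'
  'p' (pos 15) + 12 = pos 1 = 'b'
  'r' (pos 17) + 12 = pos 3 = 'd'
Result: jukbd

jukbd


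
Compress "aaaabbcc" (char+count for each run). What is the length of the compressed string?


Input: aaaabbcc
Runs:
  'a' x 4 => "a4"
  'b' x 2 => "b2"
  'c' x 2 => "c2"
Compressed: "a4b2c2"
Compressed length: 6

6


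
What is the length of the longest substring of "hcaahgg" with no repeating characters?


Input: "hcaahgg"
Sliding window (track last position of each char):
  Position 0 ('h'): window [0,0] length 1 -- new best
  Position 1 ('c'): window [0,1] length 2 -- new best
  Position 2 ('a'): window [0,2] length 3 -- new best
  Position 3 ('a'): repeat (last at 2), move window start to 3
  Position 3 ('a'): window [3,3] length 1
  Position 4 ('h'): window [3,4] length 2
  Position 5 ('g'): window [3,5] length 3
  Position 6 ('g'): repeat (last at 5), move window start to 6
  Position 6 ('g'): window [6,6] length 1
Longest substring with no repeats: "hca" with length 3

3


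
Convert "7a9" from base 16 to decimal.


Input: "7a9" in base 16
Positional expansion:
  Digit '7' (value 7) x 16^2 = 1792
  Digit 'a' (value 10) x 16^1 = 160
  Digit '9' (value 9) x 16^0 = 9
Sum = 1961

1961


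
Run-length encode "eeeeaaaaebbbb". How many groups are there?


Input: eeeeaaaaebbbb
Scanning for consecutive runs:
  Group 1: 'e' x 4 (positions 0-3)
  Group 2: 'a' x 4 (positions 4-7)
  Group 3: 'e' x 1 (positions 8-8)
  Group 4: 'b' x 4 (positions 9-12)
Total groups: 4

4


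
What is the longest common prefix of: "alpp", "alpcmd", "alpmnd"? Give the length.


Words: alpp, alpcmd, alpmnd
  Position 0: all 'a' => match
  Position 1: all 'l' => match
  Position 2: all 'p' => match
  Position 3: ('p', 'c', 'm') => mismatch, stop
LCP = "alp" (length 3)

3


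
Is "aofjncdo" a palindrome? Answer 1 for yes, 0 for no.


Input: aofjncdo
Reversed: odcnjfoa
  Compare pos 0 ('a') with pos 7 ('o'): MISMATCH
  Compare pos 1 ('o') with pos 6 ('d'): MISMATCH
  Compare pos 2 ('f') with pos 5 ('c'): MISMATCH
  Compare pos 3 ('j') with pos 4 ('n'): MISMATCH
Result: not a palindrome

0


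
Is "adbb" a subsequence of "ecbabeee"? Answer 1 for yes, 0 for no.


Check if "adbb" is a subsequence of "ecbabeee"
Greedy scan:
  Position 0 ('e'): no match needed
  Position 1 ('c'): no match needed
  Position 2 ('b'): no match needed
  Position 3 ('a'): matches sub[0] = 'a'
  Position 4 ('b'): no match needed
  Position 5 ('e'): no match needed
  Position 6 ('e'): no match needed
  Position 7 ('e'): no match needed
Only matched 1/4 characters => not a subsequence

0


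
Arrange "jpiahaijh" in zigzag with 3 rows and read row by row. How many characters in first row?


Zigzag "jpiahaijh" into 3 rows:
Placing characters:
  'j' => row 0
  'p' => row 1
  'i' => row 2
  'a' => row 1
  'h' => row 0
  'a' => row 1
  'i' => row 2
  'j' => row 1
  'h' => row 0
Rows:
  Row 0: "jhh"
  Row 1: "paaj"
  Row 2: "ii"
First row length: 3

3


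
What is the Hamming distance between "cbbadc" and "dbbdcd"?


Comparing "cbbadc" and "dbbdcd" position by position:
  Position 0: 'c' vs 'd' => differ
  Position 1: 'b' vs 'b' => same
  Position 2: 'b' vs 'b' => same
  Position 3: 'a' vs 'd' => differ
  Position 4: 'd' vs 'c' => differ
  Position 5: 'c' vs 'd' => differ
Total differences (Hamming distance): 4

4


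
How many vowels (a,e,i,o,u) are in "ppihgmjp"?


Input: ppihgmjp
Checking each character:
  'p' at position 0: consonant
  'p' at position 1: consonant
  'i' at position 2: vowel (running total: 1)
  'h' at position 3: consonant
  'g' at position 4: consonant
  'm' at position 5: consonant
  'j' at position 6: consonant
  'p' at position 7: consonant
Total vowels: 1

1


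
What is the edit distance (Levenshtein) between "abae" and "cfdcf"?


Computing edit distance: "abae" -> "cfdcf"
DP table:
           c    f    d    c    f
      0    1    2    3    4    5
  a   1    1    2    3    4    5
  b   2    2    2    3    4    5
  a   3    3    3    3    4    5
  e   4    4    4    4    4    5
Edit distance = dp[4][5] = 5

5


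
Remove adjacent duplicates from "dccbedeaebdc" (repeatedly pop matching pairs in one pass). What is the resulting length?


Input: dccbedeaebdc
Stack-based adjacent duplicate removal:
  Read 'd': push. Stack: d
  Read 'c': push. Stack: dc
  Read 'c': matches stack top 'c' => pop. Stack: d
  Read 'b': push. Stack: db
  Read 'e': push. Stack: dbe
  Read 'd': push. Stack: dbed
  Read 'e': push. Stack: dbede
  Read 'a': push. Stack: dbedea
  Read 'e': push. Stack: dbedeae
  Read 'b': push. Stack: dbedeaeb
  Read 'd': push. Stack: dbedeaebd
  Read 'c': push. Stack: dbedeaebdc
Final stack: "dbedeaebdc" (length 10)

10


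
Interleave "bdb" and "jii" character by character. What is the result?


Interleaving "bdb" and "jii":
  Position 0: 'b' from first, 'j' from second => "bj"
  Position 1: 'd' from first, 'i' from second => "di"
  Position 2: 'b' from first, 'i' from second => "bi"
Result: bjdibi

bjdibi


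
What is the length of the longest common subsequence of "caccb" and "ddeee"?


LCS of "caccb" and "ddeee"
DP table:
           d    d    e    e    e
      0    0    0    0    0    0
  c   0    0    0    0    0    0
  a   0    0    0    0    0    0
  c   0    0    0    0    0    0
  c   0    0    0    0    0    0
  b   0    0    0    0    0    0
LCS length = dp[5][5] = 0

0


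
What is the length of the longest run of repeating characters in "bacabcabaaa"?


Input: "bacabcabaaa"
Scanning for longest run:
  Position 1 ('a'): new char, reset run to 1
  Position 2 ('c'): new char, reset run to 1
  Position 3 ('a'): new char, reset run to 1
  Position 4 ('b'): new char, reset run to 1
  Position 5 ('c'): new char, reset run to 1
  Position 6 ('a'): new char, reset run to 1
  Position 7 ('b'): new char, reset run to 1
  Position 8 ('a'): new char, reset run to 1
  Position 9 ('a'): continues run of 'a', length=2
  Position 10 ('a'): continues run of 'a', length=3
Longest run: 'a' with length 3

3


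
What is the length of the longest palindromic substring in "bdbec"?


Input: "bdbec"
Checking substrings for palindromes:
  [0:3] "bdb" (len 3) => palindrome
Longest palindromic substring: "bdb" with length 3

3


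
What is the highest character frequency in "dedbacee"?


Input: dedbacee
Character counts:
  'a': 1
  'b': 1
  'c': 1
  'd': 2
  'e': 3
Maximum frequency: 3

3


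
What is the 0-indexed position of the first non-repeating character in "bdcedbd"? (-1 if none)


Input: bdcedbd
Character frequencies:
  'b': 2
  'c': 1
  'd': 3
  'e': 1
Scanning left to right for freq == 1:
  Position 0 ('b'): freq=2, skip
  Position 1 ('d'): freq=3, skip
  Position 2 ('c'): unique! => answer = 2

2


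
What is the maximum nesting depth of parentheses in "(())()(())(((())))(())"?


Input: "(())()(())(((())))(())"
Tracking depth:
  Position 0 '(': depth becomes 1
  Position 1 '(': depth becomes 2
  Position 2 ')': depth becomes 1
  Position 3 ')': depth becomes 0
  Position 4 '(': depth becomes 1
  Position 5 ')': depth becomes 0
  Position 6 '(': depth becomes 1
  Position 7 '(': depth becomes 2
  Position 8 ')': depth becomes 1
  Position 9 ')': depth becomes 0
  Position 10 '(': depth becomes 1
  Position 11 '(': depth becomes 2
  Position 12 '(': depth becomes 3
  Position 13 '(': depth becomes 4
  Position 14 ')': depth becomes 3
  Position 15 ')': depth becomes 2
  Position 16 ')': depth becomes 1
  Position 17 ')': depth becomes 0
  Position 18 '(': depth becomes 1
  Position 19 '(': depth becomes 2
  Position 20 ')': depth becomes 1
  Position 21 ')': depth becomes 0
Maximum depth reached: 4

4


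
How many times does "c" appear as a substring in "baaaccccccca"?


Searching for "c" in "baaaccccccca"
Scanning each position:
  Position 0: "b" => no
  Position 1: "a" => no
  Position 2: "a" => no
  Position 3: "a" => no
  Position 4: "c" => MATCH
  Position 5: "c" => MATCH
  Position 6: "c" => MATCH
  Position 7: "c" => MATCH
  Position 8: "c" => MATCH
  Position 9: "c" => MATCH
  Position 10: "c" => MATCH
  Position 11: "a" => no
Total occurrences: 7

7


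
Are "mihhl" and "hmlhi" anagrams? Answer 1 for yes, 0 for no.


Strings: "mihhl", "hmlhi"
Sorted first:  hhilm
Sorted second: hhilm
Sorted forms match => anagrams

1


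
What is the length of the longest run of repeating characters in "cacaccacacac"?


Input: "cacaccacacac"
Scanning for longest run:
  Position 1 ('a'): new char, reset run to 1
  Position 2 ('c'): new char, reset run to 1
  Position 3 ('a'): new char, reset run to 1
  Position 4 ('c'): new char, reset run to 1
  Position 5 ('c'): continues run of 'c', length=2
  Position 6 ('a'): new char, reset run to 1
  Position 7 ('c'): new char, reset run to 1
  Position 8 ('a'): new char, reset run to 1
  Position 9 ('c'): new char, reset run to 1
  Position 10 ('a'): new char, reset run to 1
  Position 11 ('c'): new char, reset run to 1
Longest run: 'c' with length 2

2


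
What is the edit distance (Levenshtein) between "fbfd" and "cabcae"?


Computing edit distance: "fbfd" -> "cabcae"
DP table:
           c    a    b    c    a    e
      0    1    2    3    4    5    6
  f   1    1    2    3    4    5    6
  b   2    2    2    2    3    4    5
  f   3    3    3    3    3    4    5
  d   4    4    4    4    4    4    5
Edit distance = dp[4][6] = 5

5


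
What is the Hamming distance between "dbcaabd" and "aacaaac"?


Comparing "dbcaabd" and "aacaaac" position by position:
  Position 0: 'd' vs 'a' => differ
  Position 1: 'b' vs 'a' => differ
  Position 2: 'c' vs 'c' => same
  Position 3: 'a' vs 'a' => same
  Position 4: 'a' vs 'a' => same
  Position 5: 'b' vs 'a' => differ
  Position 6: 'd' vs 'c' => differ
Total differences (Hamming distance): 4

4


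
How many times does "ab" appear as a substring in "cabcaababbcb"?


Searching for "ab" in "cabcaababbcb"
Scanning each position:
  Position 0: "ca" => no
  Position 1: "ab" => MATCH
  Position 2: "bc" => no
  Position 3: "ca" => no
  Position 4: "aa" => no
  Position 5: "ab" => MATCH
  Position 6: "ba" => no
  Position 7: "ab" => MATCH
  Position 8: "bb" => no
  Position 9: "bc" => no
  Position 10: "cb" => no
Total occurrences: 3

3


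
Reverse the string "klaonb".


Input: klaonb
Reading characters right to left:
  Position 5: 'b'
  Position 4: 'n'
  Position 3: 'o'
  Position 2: 'a'
  Position 1: 'l'
  Position 0: 'k'
Reversed: bnoalk

bnoalk


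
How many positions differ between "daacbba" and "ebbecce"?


Comparing "daacbba" and "ebbecce" position by position:
  Position 0: 'd' vs 'e' => DIFFER
  Position 1: 'a' vs 'b' => DIFFER
  Position 2: 'a' vs 'b' => DIFFER
  Position 3: 'c' vs 'e' => DIFFER
  Position 4: 'b' vs 'c' => DIFFER
  Position 5: 'b' vs 'c' => DIFFER
  Position 6: 'a' vs 'e' => DIFFER
Positions that differ: 7

7


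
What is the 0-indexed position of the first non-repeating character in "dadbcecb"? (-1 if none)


Input: dadbcecb
Character frequencies:
  'a': 1
  'b': 2
  'c': 2
  'd': 2
  'e': 1
Scanning left to right for freq == 1:
  Position 0 ('d'): freq=2, skip
  Position 1 ('a'): unique! => answer = 1

1


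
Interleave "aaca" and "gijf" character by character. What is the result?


Interleaving "aaca" and "gijf":
  Position 0: 'a' from first, 'g' from second => "ag"
  Position 1: 'a' from first, 'i' from second => "ai"
  Position 2: 'c' from first, 'j' from second => "cj"
  Position 3: 'a' from first, 'f' from second => "af"
Result: agaicjaf

agaicjaf


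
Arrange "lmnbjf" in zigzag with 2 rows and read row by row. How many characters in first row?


Zigzag "lmnbjf" into 2 rows:
Placing characters:
  'l' => row 0
  'm' => row 1
  'n' => row 0
  'b' => row 1
  'j' => row 0
  'f' => row 1
Rows:
  Row 0: "lnj"
  Row 1: "mbf"
First row length: 3

3


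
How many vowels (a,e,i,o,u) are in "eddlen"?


Input: eddlen
Checking each character:
  'e' at position 0: vowel (running total: 1)
  'd' at position 1: consonant
  'd' at position 2: consonant
  'l' at position 3: consonant
  'e' at position 4: vowel (running total: 2)
  'n' at position 5: consonant
Total vowels: 2

2


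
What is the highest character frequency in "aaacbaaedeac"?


Input: aaacbaaedeac
Character counts:
  'a': 6
  'b': 1
  'c': 2
  'd': 1
  'e': 2
Maximum frequency: 6

6


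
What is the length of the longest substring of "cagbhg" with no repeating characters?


Input: "cagbhg"
Sliding window (track last position of each char):
  Position 0 ('c'): window [0,0] length 1 -- new best
  Position 1 ('a'): window [0,1] length 2 -- new best
  Position 2 ('g'): window [0,2] length 3 -- new best
  Position 3 ('b'): window [0,3] length 4 -- new best
  Position 4 ('h'): window [0,4] length 5 -- new best
  Position 5 ('g'): repeat (last at 2), move window start to 3
  Position 5 ('g'): window [3,5] length 3
Longest substring with no repeats: "cagbh" with length 5

5


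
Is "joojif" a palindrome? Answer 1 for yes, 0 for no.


Input: joojif
Reversed: fijooj
  Compare pos 0 ('j') with pos 5 ('f'): MISMATCH
  Compare pos 1 ('o') with pos 4 ('i'): MISMATCH
  Compare pos 2 ('o') with pos 3 ('j'): MISMATCH
Result: not a palindrome

0


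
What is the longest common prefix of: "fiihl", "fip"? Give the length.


Words: fiihl, fip
  Position 0: all 'f' => match
  Position 1: all 'i' => match
  Position 2: ('i', 'p') => mismatch, stop
LCP = "fi" (length 2)

2


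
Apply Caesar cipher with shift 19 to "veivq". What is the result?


Caesar cipher: shift "veivq" by 19
  'v' (pos 21) + 19 = pos 14 = 'o'
  'e' (pos 4) + 19 = pos 23 = 'x'
  'i' (pos 8) + 19 = pos 1 = 'b'
  'v' (pos 21) + 19 = pos 14 = 'o'
  'q' (pos 16) + 19 = pos 9 = 'j'
Result: oxboj

oxboj


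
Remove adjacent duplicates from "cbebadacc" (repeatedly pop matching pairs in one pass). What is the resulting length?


Input: cbebadacc
Stack-based adjacent duplicate removal:
  Read 'c': push. Stack: c
  Read 'b': push. Stack: cb
  Read 'e': push. Stack: cbe
  Read 'b': push. Stack: cbeb
  Read 'a': push. Stack: cbeba
  Read 'd': push. Stack: cbebad
  Read 'a': push. Stack: cbebada
  Read 'c': push. Stack: cbebadac
  Read 'c': matches stack top 'c' => pop. Stack: cbebada
Final stack: "cbebada" (length 7)

7


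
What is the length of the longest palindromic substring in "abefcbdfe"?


Input: "abefcbdfe"
Checking substrings for palindromes:
  No multi-char palindromic substrings found
Longest palindromic substring: "a" with length 1

1


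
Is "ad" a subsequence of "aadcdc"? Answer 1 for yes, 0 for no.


Check if "ad" is a subsequence of "aadcdc"
Greedy scan:
  Position 0 ('a'): matches sub[0] = 'a'
  Position 1 ('a'): no match needed
  Position 2 ('d'): matches sub[1] = 'd'
  Position 3 ('c'): no match needed
  Position 4 ('d'): no match needed
  Position 5 ('c'): no match needed
All 2 characters matched => is a subsequence

1


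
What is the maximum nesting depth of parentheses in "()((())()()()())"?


Input: "()((())()()()())"
Tracking depth:
  Position 0 '(': depth becomes 1
  Position 1 ')': depth becomes 0
  Position 2 '(': depth becomes 1
  Position 3 '(': depth becomes 2
  Position 4 '(': depth becomes 3
  Position 5 ')': depth becomes 2
  Position 6 ')': depth becomes 1
  Position 7 '(': depth becomes 2
  Position 8 ')': depth becomes 1
  Position 9 '(': depth becomes 2
  Position 10 ')': depth becomes 1
  Position 11 '(': depth becomes 2
  Position 12 ')': depth becomes 1
  Position 13 '(': depth becomes 2
  Position 14 ')': depth becomes 1
  Position 15 ')': depth becomes 0
Maximum depth reached: 3

3


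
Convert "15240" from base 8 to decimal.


Input: "15240" in base 8
Positional expansion:
  Digit '1' (value 1) x 8^4 = 4096
  Digit '5' (value 5) x 8^3 = 2560
  Digit '2' (value 2) x 8^2 = 128
  Digit '4' (value 4) x 8^1 = 32
  Digit '0' (value 0) x 8^0 = 0
Sum = 6816

6816


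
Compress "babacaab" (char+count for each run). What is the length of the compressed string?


Input: babacaab
Runs:
  'b' x 1 => "b1"
  'a' x 1 => "a1"
  'b' x 1 => "b1"
  'a' x 1 => "a1"
  'c' x 1 => "c1"
  'a' x 2 => "a2"
  'b' x 1 => "b1"
Compressed: "b1a1b1a1c1a2b1"
Compressed length: 14

14


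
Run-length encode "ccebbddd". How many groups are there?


Input: ccebbddd
Scanning for consecutive runs:
  Group 1: 'c' x 2 (positions 0-1)
  Group 2: 'e' x 1 (positions 2-2)
  Group 3: 'b' x 2 (positions 3-4)
  Group 4: 'd' x 3 (positions 5-7)
Total groups: 4

4


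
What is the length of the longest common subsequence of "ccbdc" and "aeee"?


LCS of "ccbdc" and "aeee"
DP table:
           a    e    e    e
      0    0    0    0    0
  c   0    0    0    0    0
  c   0    0    0    0    0
  b   0    0    0    0    0
  d   0    0    0    0    0
  c   0    0    0    0    0
LCS length = dp[5][4] = 0

0


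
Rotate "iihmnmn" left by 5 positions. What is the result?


Input: "iihmnmn", rotate left by 5
First 5 characters: "iihmn"
Remaining characters: "mn"
Concatenate remaining + first: "mn" + "iihmn" = "mniihmn"

mniihmn


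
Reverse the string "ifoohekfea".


Input: ifoohekfea
Reading characters right to left:
  Position 9: 'a'
  Position 8: 'e'
  Position 7: 'f'
  Position 6: 'k'
  Position 5: 'e'
  Position 4: 'h'
  Position 3: 'o'
  Position 2: 'o'
  Position 1: 'f'
  Position 0: 'i'
Reversed: aefkehoofi

aefkehoofi


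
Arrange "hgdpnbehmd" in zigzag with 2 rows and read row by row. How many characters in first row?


Zigzag "hgdpnbehmd" into 2 rows:
Placing characters:
  'h' => row 0
  'g' => row 1
  'd' => row 0
  'p' => row 1
  'n' => row 0
  'b' => row 1
  'e' => row 0
  'h' => row 1
  'm' => row 0
  'd' => row 1
Rows:
  Row 0: "hdnem"
  Row 1: "gpbhd"
First row length: 5

5


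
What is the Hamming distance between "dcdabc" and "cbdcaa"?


Comparing "dcdabc" and "cbdcaa" position by position:
  Position 0: 'd' vs 'c' => differ
  Position 1: 'c' vs 'b' => differ
  Position 2: 'd' vs 'd' => same
  Position 3: 'a' vs 'c' => differ
  Position 4: 'b' vs 'a' => differ
  Position 5: 'c' vs 'a' => differ
Total differences (Hamming distance): 5

5


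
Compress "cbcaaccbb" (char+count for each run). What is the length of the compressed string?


Input: cbcaaccbb
Runs:
  'c' x 1 => "c1"
  'b' x 1 => "b1"
  'c' x 1 => "c1"
  'a' x 2 => "a2"
  'c' x 2 => "c2"
  'b' x 2 => "b2"
Compressed: "c1b1c1a2c2b2"
Compressed length: 12

12


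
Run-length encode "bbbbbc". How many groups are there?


Input: bbbbbc
Scanning for consecutive runs:
  Group 1: 'b' x 5 (positions 0-4)
  Group 2: 'c' x 1 (positions 5-5)
Total groups: 2

2


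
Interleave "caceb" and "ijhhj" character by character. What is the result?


Interleaving "caceb" and "ijhhj":
  Position 0: 'c' from first, 'i' from second => "ci"
  Position 1: 'a' from first, 'j' from second => "aj"
  Position 2: 'c' from first, 'h' from second => "ch"
  Position 3: 'e' from first, 'h' from second => "eh"
  Position 4: 'b' from first, 'j' from second => "bj"
Result: ciajchehbj

ciajchehbj


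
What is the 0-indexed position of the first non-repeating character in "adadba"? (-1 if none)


Input: adadba
Character frequencies:
  'a': 3
  'b': 1
  'd': 2
Scanning left to right for freq == 1:
  Position 0 ('a'): freq=3, skip
  Position 1 ('d'): freq=2, skip
  Position 2 ('a'): freq=3, skip
  Position 3 ('d'): freq=2, skip
  Position 4 ('b'): unique! => answer = 4

4


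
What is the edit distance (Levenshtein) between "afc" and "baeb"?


Computing edit distance: "afc" -> "baeb"
DP table:
           b    a    e    b
      0    1    2    3    4
  a   1    1    1    2    3
  f   2    2    2    2    3
  c   3    3    3    3    3
Edit distance = dp[3][4] = 3

3


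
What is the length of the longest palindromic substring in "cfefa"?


Input: "cfefa"
Checking substrings for palindromes:
  [1:4] "fef" (len 3) => palindrome
Longest palindromic substring: "fef" with length 3

3


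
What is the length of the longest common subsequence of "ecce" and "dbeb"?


LCS of "ecce" and "dbeb"
DP table:
           d    b    e    b
      0    0    0    0    0
  e   0    0    0    1    1
  c   0    0    0    1    1
  c   0    0    0    1    1
  e   0    0    0    1    1
LCS length = dp[4][4] = 1

1


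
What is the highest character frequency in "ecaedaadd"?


Input: ecaedaadd
Character counts:
  'a': 3
  'c': 1
  'd': 3
  'e': 2
Maximum frequency: 3

3


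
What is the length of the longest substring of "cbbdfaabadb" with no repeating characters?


Input: "cbbdfaabadb"
Sliding window (track last position of each char):
  Position 0 ('c'): window [0,0] length 1 -- new best
  Position 1 ('b'): window [0,1] length 2 -- new best
  Position 2 ('b'): repeat (last at 1), move window start to 2
  Position 2 ('b'): window [2,2] length 1
  Position 3 ('d'): window [2,3] length 2
  Position 4 ('f'): window [2,4] length 3 -- new best
  Position 5 ('a'): window [2,5] length 4 -- new best
  Position 6 ('a'): repeat (last at 5), move window start to 6
  Position 6 ('a'): window [6,6] length 1
  Position 7 ('b'): window [6,7] length 2
  Position 8 ('a'): repeat (last at 6), move window start to 7
  Position 8 ('a'): window [7,8] length 2
  Position 9 ('d'): window [7,9] length 3
  Position 10 ('b'): repeat (last at 7), move window start to 8
  Position 10 ('b'): window [8,10] length 3
Longest substring with no repeats: "bdfa" with length 4

4


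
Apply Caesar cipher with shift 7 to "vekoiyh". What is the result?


Caesar cipher: shift "vekoiyh" by 7
  'v' (pos 21) + 7 = pos 2 = 'c'
  'e' (pos 4) + 7 = pos 11 = 'l'
  'k' (pos 10) + 7 = pos 17 = 'r'
  'o' (pos 14) + 7 = pos 21 = 'v'
  'i' (pos 8) + 7 = pos 15 = 'p'
  'y' (pos 24) + 7 = pos 5 = 'f'
  'h' (pos 7) + 7 = pos 14 = 'o'
Result: clrvpfo

clrvpfo


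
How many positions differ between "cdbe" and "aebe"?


Comparing "cdbe" and "aebe" position by position:
  Position 0: 'c' vs 'a' => DIFFER
  Position 1: 'd' vs 'e' => DIFFER
  Position 2: 'b' vs 'b' => same
  Position 3: 'e' vs 'e' => same
Positions that differ: 2

2


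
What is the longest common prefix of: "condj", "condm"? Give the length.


Words: condj, condm
  Position 0: all 'c' => match
  Position 1: all 'o' => match
  Position 2: all 'n' => match
  Position 3: all 'd' => match
  Position 4: ('j', 'm') => mismatch, stop
LCP = "cond" (length 4)

4


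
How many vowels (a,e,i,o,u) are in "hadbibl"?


Input: hadbibl
Checking each character:
  'h' at position 0: consonant
  'a' at position 1: vowel (running total: 1)
  'd' at position 2: consonant
  'b' at position 3: consonant
  'i' at position 4: vowel (running total: 2)
  'b' at position 5: consonant
  'l' at position 6: consonant
Total vowels: 2

2


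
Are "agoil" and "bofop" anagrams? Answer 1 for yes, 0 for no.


Strings: "agoil", "bofop"
Sorted first:  agilo
Sorted second: bfoop
Differ at position 0: 'a' vs 'b' => not anagrams

0


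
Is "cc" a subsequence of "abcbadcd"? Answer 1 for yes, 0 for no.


Check if "cc" is a subsequence of "abcbadcd"
Greedy scan:
  Position 0 ('a'): no match needed
  Position 1 ('b'): no match needed
  Position 2 ('c'): matches sub[0] = 'c'
  Position 3 ('b'): no match needed
  Position 4 ('a'): no match needed
  Position 5 ('d'): no match needed
  Position 6 ('c'): matches sub[1] = 'c'
  Position 7 ('d'): no match needed
All 2 characters matched => is a subsequence

1


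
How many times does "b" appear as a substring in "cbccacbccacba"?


Searching for "b" in "cbccacbccacba"
Scanning each position:
  Position 0: "c" => no
  Position 1: "b" => MATCH
  Position 2: "c" => no
  Position 3: "c" => no
  Position 4: "a" => no
  Position 5: "c" => no
  Position 6: "b" => MATCH
  Position 7: "c" => no
  Position 8: "c" => no
  Position 9: "a" => no
  Position 10: "c" => no
  Position 11: "b" => MATCH
  Position 12: "a" => no
Total occurrences: 3

3


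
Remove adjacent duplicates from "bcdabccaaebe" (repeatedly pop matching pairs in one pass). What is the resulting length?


Input: bcdabccaaebe
Stack-based adjacent duplicate removal:
  Read 'b': push. Stack: b
  Read 'c': push. Stack: bc
  Read 'd': push. Stack: bcd
  Read 'a': push. Stack: bcda
  Read 'b': push. Stack: bcdab
  Read 'c': push. Stack: bcdabc
  Read 'c': matches stack top 'c' => pop. Stack: bcdab
  Read 'a': push. Stack: bcdaba
  Read 'a': matches stack top 'a' => pop. Stack: bcdab
  Read 'e': push. Stack: bcdabe
  Read 'b': push. Stack: bcdabeb
  Read 'e': push. Stack: bcdabebe
Final stack: "bcdabebe" (length 8)

8


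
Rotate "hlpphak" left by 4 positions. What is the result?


Input: "hlpphak", rotate left by 4
First 4 characters: "hlpp"
Remaining characters: "hak"
Concatenate remaining + first: "hak" + "hlpp" = "hakhlpp"

hakhlpp


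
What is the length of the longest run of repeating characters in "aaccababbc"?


Input: "aaccababbc"
Scanning for longest run:
  Position 1 ('a'): continues run of 'a', length=2
  Position 2 ('c'): new char, reset run to 1
  Position 3 ('c'): continues run of 'c', length=2
  Position 4 ('a'): new char, reset run to 1
  Position 5 ('b'): new char, reset run to 1
  Position 6 ('a'): new char, reset run to 1
  Position 7 ('b'): new char, reset run to 1
  Position 8 ('b'): continues run of 'b', length=2
  Position 9 ('c'): new char, reset run to 1
Longest run: 'a' with length 2

2


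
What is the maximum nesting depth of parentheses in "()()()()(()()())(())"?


Input: "()()()()(()()())(())"
Tracking depth:
  Position 0 '(': depth becomes 1
  Position 1 ')': depth becomes 0
  Position 2 '(': depth becomes 1
  Position 3 ')': depth becomes 0
  Position 4 '(': depth becomes 1
  Position 5 ')': depth becomes 0
  Position 6 '(': depth becomes 1
  Position 7 ')': depth becomes 0
  Position 8 '(': depth becomes 1
  Position 9 '(': depth becomes 2
  Position 10 ')': depth becomes 1
  Position 11 '(': depth becomes 2
  Position 12 ')': depth becomes 1
  Position 13 '(': depth becomes 2
  Position 14 ')': depth becomes 1
  Position 15 ')': depth becomes 0
  Position 16 '(': depth becomes 1
  Position 17 '(': depth becomes 2
  Position 18 ')': depth becomes 1
  Position 19 ')': depth becomes 0
Maximum depth reached: 2

2


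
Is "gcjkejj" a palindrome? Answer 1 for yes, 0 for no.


Input: gcjkejj
Reversed: jjekjcg
  Compare pos 0 ('g') with pos 6 ('j'): MISMATCH
  Compare pos 1 ('c') with pos 5 ('j'): MISMATCH
  Compare pos 2 ('j') with pos 4 ('e'): MISMATCH
Result: not a palindrome

0


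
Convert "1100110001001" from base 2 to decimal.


Input: "1100110001001" in base 2
Positional expansion:
  Digit '1' (value 1) x 2^12 = 4096
  Digit '1' (value 1) x 2^11 = 2048
  Digit '0' (value 0) x 2^10 = 0
  Digit '0' (value 0) x 2^9 = 0
  Digit '1' (value 1) x 2^8 = 256
  Digit '1' (value 1) x 2^7 = 128
  Digit '0' (value 0) x 2^6 = 0
  Digit '0' (value 0) x 2^5 = 0
  Digit '0' (value 0) x 2^4 = 0
  Digit '1' (value 1) x 2^3 = 8
  Digit '0' (value 0) x 2^2 = 0
  Digit '0' (value 0) x 2^1 = 0
  Digit '1' (value 1) x 2^0 = 1
Sum = 6537

6537


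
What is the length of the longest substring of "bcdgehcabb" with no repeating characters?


Input: "bcdgehcabb"
Sliding window (track last position of each char):
  Position 0 ('b'): window [0,0] length 1 -- new best
  Position 1 ('c'): window [0,1] length 2 -- new best
  Position 2 ('d'): window [0,2] length 3 -- new best
  Position 3 ('g'): window [0,3] length 4 -- new best
  Position 4 ('e'): window [0,4] length 5 -- new best
  Position 5 ('h'): window [0,5] length 6 -- new best
  Position 6 ('c'): repeat (last at 1), move window start to 2
  Position 6 ('c'): window [2,6] length 5
  Position 7 ('a'): window [2,7] length 6
  Position 8 ('b'): window [2,8] length 7 -- new best
  Position 9 ('b'): repeat (last at 8), move window start to 9
  Position 9 ('b'): window [9,9] length 1
Longest substring with no repeats: "dgehcab" with length 7

7


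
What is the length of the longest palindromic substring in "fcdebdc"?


Input: "fcdebdc"
Checking substrings for palindromes:
  No multi-char palindromic substrings found
Longest palindromic substring: "f" with length 1

1


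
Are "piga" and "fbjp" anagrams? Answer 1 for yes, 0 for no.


Strings: "piga", "fbjp"
Sorted first:  agip
Sorted second: bfjp
Differ at position 0: 'a' vs 'b' => not anagrams

0


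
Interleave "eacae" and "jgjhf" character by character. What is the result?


Interleaving "eacae" and "jgjhf":
  Position 0: 'e' from first, 'j' from second => "ej"
  Position 1: 'a' from first, 'g' from second => "ag"
  Position 2: 'c' from first, 'j' from second => "cj"
  Position 3: 'a' from first, 'h' from second => "ah"
  Position 4: 'e' from first, 'f' from second => "ef"
Result: ejagcjahef

ejagcjahef


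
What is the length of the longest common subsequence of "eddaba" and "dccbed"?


LCS of "eddaba" and "dccbed"
DP table:
           d    c    c    b    e    d
      0    0    0    0    0    0    0
  e   0    0    0    0    0    1    1
  d   0    1    1    1    1    1    2
  d   0    1    1    1    1    1    2
  a   0    1    1    1    1    1    2
  b   0    1    1    1    2    2    2
  a   0    1    1    1    2    2    2
LCS length = dp[6][6] = 2

2


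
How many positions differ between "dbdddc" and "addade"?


Comparing "dbdddc" and "addade" position by position:
  Position 0: 'd' vs 'a' => DIFFER
  Position 1: 'b' vs 'd' => DIFFER
  Position 2: 'd' vs 'd' => same
  Position 3: 'd' vs 'a' => DIFFER
  Position 4: 'd' vs 'd' => same
  Position 5: 'c' vs 'e' => DIFFER
Positions that differ: 4

4


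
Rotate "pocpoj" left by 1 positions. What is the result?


Input: "pocpoj", rotate left by 1
First 1 characters: "p"
Remaining characters: "ocpoj"
Concatenate remaining + first: "ocpoj" + "p" = "ocpojp"

ocpojp


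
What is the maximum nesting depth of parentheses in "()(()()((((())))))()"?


Input: "()(()()((((())))))()"
Tracking depth:
  Position 0 '(': depth becomes 1
  Position 1 ')': depth becomes 0
  Position 2 '(': depth becomes 1
  Position 3 '(': depth becomes 2
  Position 4 ')': depth becomes 1
  Position 5 '(': depth becomes 2
  Position 6 ')': depth becomes 1
  Position 7 '(': depth becomes 2
  Position 8 '(': depth becomes 3
  Position 9 '(': depth becomes 4
  Position 10 '(': depth becomes 5
  Position 11 '(': depth becomes 6
  Position 12 ')': depth becomes 5
  Position 13 ')': depth becomes 4
  Position 14 ')': depth becomes 3
  Position 15 ')': depth becomes 2
  Position 16 ')': depth becomes 1
  Position 17 ')': depth becomes 0
  Position 18 '(': depth becomes 1
  Position 19 ')': depth becomes 0
Maximum depth reached: 6

6


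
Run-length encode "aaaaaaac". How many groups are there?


Input: aaaaaaac
Scanning for consecutive runs:
  Group 1: 'a' x 7 (positions 0-6)
  Group 2: 'c' x 1 (positions 7-7)
Total groups: 2

2


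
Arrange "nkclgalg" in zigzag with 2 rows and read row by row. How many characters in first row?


Zigzag "nkclgalg" into 2 rows:
Placing characters:
  'n' => row 0
  'k' => row 1
  'c' => row 0
  'l' => row 1
  'g' => row 0
  'a' => row 1
  'l' => row 0
  'g' => row 1
Rows:
  Row 0: "ncgl"
  Row 1: "klag"
First row length: 4

4


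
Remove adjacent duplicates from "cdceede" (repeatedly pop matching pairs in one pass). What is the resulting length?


Input: cdceede
Stack-based adjacent duplicate removal:
  Read 'c': push. Stack: c
  Read 'd': push. Stack: cd
  Read 'c': push. Stack: cdc
  Read 'e': push. Stack: cdce
  Read 'e': matches stack top 'e' => pop. Stack: cdc
  Read 'd': push. Stack: cdcd
  Read 'e': push. Stack: cdcde
Final stack: "cdcde" (length 5)

5


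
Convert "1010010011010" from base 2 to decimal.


Input: "1010010011010" in base 2
Positional expansion:
  Digit '1' (value 1) x 2^12 = 4096
  Digit '0' (value 0) x 2^11 = 0
  Digit '1' (value 1) x 2^10 = 1024
  Digit '0' (value 0) x 2^9 = 0
  Digit '0' (value 0) x 2^8 = 0
  Digit '1' (value 1) x 2^7 = 128
  Digit '0' (value 0) x 2^6 = 0
  Digit '0' (value 0) x 2^5 = 0
  Digit '1' (value 1) x 2^4 = 16
  Digit '1' (value 1) x 2^3 = 8
  Digit '0' (value 0) x 2^2 = 0
  Digit '1' (value 1) x 2^1 = 2
  Digit '0' (value 0) x 2^0 = 0
Sum = 5274

5274


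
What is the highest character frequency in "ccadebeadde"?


Input: ccadebeadde
Character counts:
  'a': 2
  'b': 1
  'c': 2
  'd': 3
  'e': 3
Maximum frequency: 3

3


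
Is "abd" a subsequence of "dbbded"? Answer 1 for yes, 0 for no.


Check if "abd" is a subsequence of "dbbded"
Greedy scan:
  Position 0 ('d'): no match needed
  Position 1 ('b'): no match needed
  Position 2 ('b'): no match needed
  Position 3 ('d'): no match needed
  Position 4 ('e'): no match needed
  Position 5 ('d'): no match needed
Only matched 0/3 characters => not a subsequence

0


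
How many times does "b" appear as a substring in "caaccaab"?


Searching for "b" in "caaccaab"
Scanning each position:
  Position 0: "c" => no
  Position 1: "a" => no
  Position 2: "a" => no
  Position 3: "c" => no
  Position 4: "c" => no
  Position 5: "a" => no
  Position 6: "a" => no
  Position 7: "b" => MATCH
Total occurrences: 1

1


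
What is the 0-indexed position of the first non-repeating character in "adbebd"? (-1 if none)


Input: adbebd
Character frequencies:
  'a': 1
  'b': 2
  'd': 2
  'e': 1
Scanning left to right for freq == 1:
  Position 0 ('a'): unique! => answer = 0

0


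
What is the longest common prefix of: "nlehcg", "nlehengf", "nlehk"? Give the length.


Words: nlehcg, nlehengf, nlehk
  Position 0: all 'n' => match
  Position 1: all 'l' => match
  Position 2: all 'e' => match
  Position 3: all 'h' => match
  Position 4: ('c', 'e', 'k') => mismatch, stop
LCP = "nleh" (length 4)

4


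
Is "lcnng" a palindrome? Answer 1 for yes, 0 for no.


Input: lcnng
Reversed: gnncl
  Compare pos 0 ('l') with pos 4 ('g'): MISMATCH
  Compare pos 1 ('c') with pos 3 ('n'): MISMATCH
Result: not a palindrome

0


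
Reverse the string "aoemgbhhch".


Input: aoemgbhhch
Reading characters right to left:
  Position 9: 'h'
  Position 8: 'c'
  Position 7: 'h'
  Position 6: 'h'
  Position 5: 'b'
  Position 4: 'g'
  Position 3: 'm'
  Position 2: 'e'
  Position 1: 'o'
  Position 0: 'a'
Reversed: hchhbgmeoa

hchhbgmeoa


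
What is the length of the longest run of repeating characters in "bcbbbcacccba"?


Input: "bcbbbcacccba"
Scanning for longest run:
  Position 1 ('c'): new char, reset run to 1
  Position 2 ('b'): new char, reset run to 1
  Position 3 ('b'): continues run of 'b', length=2
  Position 4 ('b'): continues run of 'b', length=3
  Position 5 ('c'): new char, reset run to 1
  Position 6 ('a'): new char, reset run to 1
  Position 7 ('c'): new char, reset run to 1
  Position 8 ('c'): continues run of 'c', length=2
  Position 9 ('c'): continues run of 'c', length=3
  Position 10 ('b'): new char, reset run to 1
  Position 11 ('a'): new char, reset run to 1
Longest run: 'b' with length 3

3


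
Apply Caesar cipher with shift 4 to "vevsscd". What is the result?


Caesar cipher: shift "vevsscd" by 4
  'v' (pos 21) + 4 = pos 25 = 'z'
  'e' (pos 4) + 4 = pos 8 = 'i'
  'v' (pos 21) + 4 = pos 25 = 'z'
  's' (pos 18) + 4 = pos 22 = 'w'
  's' (pos 18) + 4 = pos 22 = 'w'
  'c' (pos 2) + 4 = pos 6 = 'g'
  'd' (pos 3) + 4 = pos 7 = 'h'
Result: zizwwgh

zizwwgh


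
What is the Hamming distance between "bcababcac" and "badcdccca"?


Comparing "bcababcac" and "badcdccca" position by position:
  Position 0: 'b' vs 'b' => same
  Position 1: 'c' vs 'a' => differ
  Position 2: 'a' vs 'd' => differ
  Position 3: 'b' vs 'c' => differ
  Position 4: 'a' vs 'd' => differ
  Position 5: 'b' vs 'c' => differ
  Position 6: 'c' vs 'c' => same
  Position 7: 'a' vs 'c' => differ
  Position 8: 'c' vs 'a' => differ
Total differences (Hamming distance): 7

7


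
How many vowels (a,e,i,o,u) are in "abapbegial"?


Input: abapbegial
Checking each character:
  'a' at position 0: vowel (running total: 1)
  'b' at position 1: consonant
  'a' at position 2: vowel (running total: 2)
  'p' at position 3: consonant
  'b' at position 4: consonant
  'e' at position 5: vowel (running total: 3)
  'g' at position 6: consonant
  'i' at position 7: vowel (running total: 4)
  'a' at position 8: vowel (running total: 5)
  'l' at position 9: consonant
Total vowels: 5

5


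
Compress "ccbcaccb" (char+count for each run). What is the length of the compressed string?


Input: ccbcaccb
Runs:
  'c' x 2 => "c2"
  'b' x 1 => "b1"
  'c' x 1 => "c1"
  'a' x 1 => "a1"
  'c' x 2 => "c2"
  'b' x 1 => "b1"
Compressed: "c2b1c1a1c2b1"
Compressed length: 12

12


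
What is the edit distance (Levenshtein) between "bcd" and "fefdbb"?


Computing edit distance: "bcd" -> "fefdbb"
DP table:
           f    e    f    d    b    b
      0    1    2    3    4    5    6
  b   1    1    2    3    4    4    5
  c   2    2    2    3    4    5    5
  d   3    3    3    3    3    4    5
Edit distance = dp[3][6] = 5

5


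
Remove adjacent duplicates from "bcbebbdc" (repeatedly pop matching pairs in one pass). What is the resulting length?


Input: bcbebbdc
Stack-based adjacent duplicate removal:
  Read 'b': push. Stack: b
  Read 'c': push. Stack: bc
  Read 'b': push. Stack: bcb
  Read 'e': push. Stack: bcbe
  Read 'b': push. Stack: bcbeb
  Read 'b': matches stack top 'b' => pop. Stack: bcbe
  Read 'd': push. Stack: bcbed
  Read 'c': push. Stack: bcbedc
Final stack: "bcbedc" (length 6)

6


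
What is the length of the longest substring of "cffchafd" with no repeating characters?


Input: "cffchafd"
Sliding window (track last position of each char):
  Position 0 ('c'): window [0,0] length 1 -- new best
  Position 1 ('f'): window [0,1] length 2 -- new best
  Position 2 ('f'): repeat (last at 1), move window start to 2
  Position 2 ('f'): window [2,2] length 1
  Position 3 ('c'): window [2,3] length 2
  Position 4 ('h'): window [2,4] length 3 -- new best
  Position 5 ('a'): window [2,5] length 4 -- new best
  Position 6 ('f'): repeat (last at 2), move window start to 3
  Position 6 ('f'): window [3,6] length 4
  Position 7 ('d'): window [3,7] length 5 -- new best
Longest substring with no repeats: "chafd" with length 5

5


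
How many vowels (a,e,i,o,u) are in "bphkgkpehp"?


Input: bphkgkpehp
Checking each character:
  'b' at position 0: consonant
  'p' at position 1: consonant
  'h' at position 2: consonant
  'k' at position 3: consonant
  'g' at position 4: consonant
  'k' at position 5: consonant
  'p' at position 6: consonant
  'e' at position 7: vowel (running total: 1)
  'h' at position 8: consonant
  'p' at position 9: consonant
Total vowels: 1

1


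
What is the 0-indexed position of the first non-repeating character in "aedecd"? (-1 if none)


Input: aedecd
Character frequencies:
  'a': 1
  'c': 1
  'd': 2
  'e': 2
Scanning left to right for freq == 1:
  Position 0 ('a'): unique! => answer = 0

0


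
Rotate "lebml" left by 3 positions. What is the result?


Input: "lebml", rotate left by 3
First 3 characters: "leb"
Remaining characters: "ml"
Concatenate remaining + first: "ml" + "leb" = "mlleb"

mlleb


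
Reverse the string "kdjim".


Input: kdjim
Reading characters right to left:
  Position 4: 'm'
  Position 3: 'i'
  Position 2: 'j'
  Position 1: 'd'
  Position 0: 'k'
Reversed: mijdk

mijdk


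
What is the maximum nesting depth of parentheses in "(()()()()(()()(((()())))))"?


Input: "(()()()()(()()(((()())))))"
Tracking depth:
  Position 0 '(': depth becomes 1
  Position 1 '(': depth becomes 2
  Position 2 ')': depth becomes 1
  Position 3 '(': depth becomes 2
  Position 4 ')': depth becomes 1
  Position 5 '(': depth becomes 2
  Position 6 ')': depth becomes 1
  Position 7 '(': depth becomes 2
  Position 8 ')': depth becomes 1
  Position 9 '(': depth becomes 2
  Position 10 '(': depth becomes 3
  Position 11 ')': depth becomes 2
  Position 12 '(': depth becomes 3
  Position 13 ')': depth becomes 2
  Position 14 '(': depth becomes 3
  Position 15 '(': depth becomes 4
  Position 16 '(': depth becomes 5
  Position 17 '(': depth becomes 6
  Position 18 ')': depth becomes 5
  Position 19 '(': depth becomes 6
  Position 20 ')': depth becomes 5
  Position 21 ')': depth becomes 4
  Position 22 ')': depth becomes 3
  Position 23 ')': depth becomes 2
  Position 24 ')': depth becomes 1
  Position 25 ')': depth becomes 0
Maximum depth reached: 6

6
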